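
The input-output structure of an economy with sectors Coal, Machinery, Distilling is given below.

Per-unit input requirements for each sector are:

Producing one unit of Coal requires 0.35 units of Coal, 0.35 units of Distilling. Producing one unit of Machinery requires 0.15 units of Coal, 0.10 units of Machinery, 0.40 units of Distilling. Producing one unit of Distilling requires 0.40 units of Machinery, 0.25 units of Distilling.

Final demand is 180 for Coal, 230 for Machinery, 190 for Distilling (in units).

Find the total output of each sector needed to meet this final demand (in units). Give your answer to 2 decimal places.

x_1 = 414.26, x_2 = 595.14, x_3 = 764.06

I − A =
  [   0.65    -0.15     0.00]
  [   0.00     0.90    -0.40]
  [  -0.35    -0.40     0.75]
Cofactors of I−A, C_ij = (−1)^(i+j)·(minor ij) (rows/columns in the sector order above):
  C_11 = (0.90)(0.75) − (-0.40)(-0.40) = 0.5150
  C_12 = −[(0.00)(0.75) − (-0.40)(-0.35)] = 0.1400
  C_13 = (0.00)(-0.40) − (0.90)(-0.35) = 0.3150
  C_21 = −[(-0.15)(0.75) − (0.00)(-0.40)] = 0.1125
  C_22 = (0.65)(0.75) − (0.00)(-0.35) = 0.4875
  C_23 = −[(0.65)(-0.40) − (-0.15)(-0.35)] = 0.3125
  C_31 = (-0.15)(-0.40) − (0.00)(0.90) = 0.0600
  C_32 = −[(0.65)(-0.40) − (0.00)(0.00)] = 0.2600
  C_33 = (0.65)(0.90) − (-0.15)(0.00) = 0.5850
det(I−A) = Σ_j (I−A)_1j·C_1j = (0.65)(0.5150) + (-0.15)(0.1400) + (0.00)(0.3150) = 0.31375
adj(I−A) = Cᵀ =
  [ 0.5150   0.1125   0.0600]
  [ 0.1400   0.4875   0.2600]
  [ 0.3150   0.3125   0.5850]
(I − A)⁻¹ = adj(I−A) / det(I−A) ≈
  [   1.6414     0.3586     0.1912]
  [   0.4462     1.5538     0.8287]
  [   1.0040     0.9960     1.8645]
x = (I − A)⁻¹ d = adj(I−A)·d / det(I−A), with det(I−A) = 0.31375:
  x_1 = (0.5150·180 + 0.1125·230 + 0.0600·190) / 0.31375 = 129.975 / 0.31375 ≈ 414.26
  x_2 = (0.1400·180 + 0.4875·230 + 0.2600·190) / 0.31375 = 186.725 / 0.31375 ≈ 595.14
  x_3 = (0.3150·180 + 0.3125·230 + 0.5850·190) / 0.31375 = 239.725 / 0.31375 ≈ 764.06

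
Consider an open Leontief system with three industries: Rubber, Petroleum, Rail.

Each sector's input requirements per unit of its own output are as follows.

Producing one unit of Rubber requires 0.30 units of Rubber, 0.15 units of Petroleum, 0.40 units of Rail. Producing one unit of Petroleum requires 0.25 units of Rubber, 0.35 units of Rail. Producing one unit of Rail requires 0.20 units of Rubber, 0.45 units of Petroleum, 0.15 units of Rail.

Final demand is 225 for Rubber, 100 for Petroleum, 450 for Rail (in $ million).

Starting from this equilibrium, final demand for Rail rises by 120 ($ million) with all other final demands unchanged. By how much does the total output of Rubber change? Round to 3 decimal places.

Δx_1 = 118.157

I − A =
  [   0.70    -0.25    -0.20]
  [  -0.15     1.00    -0.45]
  [  -0.40    -0.35     0.85]
Cofactors of I−A, C_ij = (−1)^(i+j)·(minor ij) (rows/columns in the sector order above):
  C_11 = (1.00)(0.85) − (-0.45)(-0.35) = 0.6925
  C_12 = −[(-0.15)(0.85) − (-0.45)(-0.40)] = 0.3075
  C_13 = (-0.15)(-0.35) − (1.00)(-0.40) = 0.4525
  C_21 = −[(-0.25)(0.85) − (-0.20)(-0.35)] = 0.2825
  C_22 = (0.70)(0.85) − (-0.20)(-0.40) = 0.5150
  C_23 = −[(0.70)(-0.35) − (-0.25)(-0.40)] = 0.3450
  C_31 = (-0.25)(-0.45) − (-0.20)(1.00) = 0.3125
  C_32 = −[(0.70)(-0.45) − (-0.20)(-0.15)] = 0.3450
  C_33 = (0.70)(1.00) − (-0.25)(-0.15) = 0.6625
det(I−A) = Σ_j (I−A)_1j·C_1j = (0.70)(0.6925) + (-0.25)(0.3075) + (-0.20)(0.4525) = 0.317375
adj(I−A) = Cᵀ =
  [ 0.6925   0.2825   0.3125]
  [ 0.3075   0.5150   0.3450]
  [ 0.4525   0.3450   0.6625]
(I − A)⁻¹ = adj(I−A) / det(I−A) ≈
  [   2.1820     0.8901     0.9846]
  [   0.9689     1.6227     1.0870]
  [   1.4258     1.0870     2.0874]
Δx = (I − A)⁻¹ Δd with Δd having +120 in the Rail component and 0 elsewhere.
So Δx_1 = L_13 · (+120), where L_13 = adj(I−A)_13 / det(I−A) = 0.3125 / 0.317375.
Δx_1 = 0.3125 × (+120) / 0.317375 = 37.50 / 0.317375 ≈ 118.157.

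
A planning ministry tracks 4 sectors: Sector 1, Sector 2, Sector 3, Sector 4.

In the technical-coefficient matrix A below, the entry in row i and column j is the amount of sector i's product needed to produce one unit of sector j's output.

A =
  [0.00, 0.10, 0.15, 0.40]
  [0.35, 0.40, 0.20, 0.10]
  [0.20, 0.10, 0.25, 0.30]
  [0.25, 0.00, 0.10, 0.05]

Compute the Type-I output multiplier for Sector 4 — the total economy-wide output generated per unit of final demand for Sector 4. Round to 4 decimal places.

I − A =
  [   1.00    -0.10    -0.15    -0.40]
  [  -0.35     0.60    -0.20    -0.10]
  [  -0.20    -0.10     0.75    -0.30]
  [  -0.25     0.00    -0.10     0.95]
Compute the cofactors C_ij = (−1)^(i+j)·(3×3 minor ij) of I−A; the adjugate is their transpose:
adj(I−A) = Cᵀ =
  [ 0.389500   0.086500   0.129500   0.214000]
  [ 0.312625   0.559750   0.247625   0.268750]
  [ 0.194750   0.111500   0.474250   0.243500]
  [ 0.123000   0.034500   0.084000   0.376500]
det(I−A) = Σ_j (I−A)_1j·C_1j = (1.00)(0.389500) + (-0.10)(0.312625) + (-0.15)(0.194750) + (-0.40)(0.123000) = 0.279825
(I − A)⁻¹ = adj(I−A) / det(I−A) ≈
  [   1.39194     0.30912     0.46279     0.76476]
  [   1.11722     2.00036     0.88493     0.96042]
  [   0.69597     0.39846     1.69481     0.87019]
  [   0.43956     0.12329     0.30019     1.34548]
The output multiplier for sector j is the column-j sum of the Leontief inverse (I − A)⁻¹ = adj(I−A) / det(I−A).
Column 4 of adj(I−A): (0.214000, 0.268750, 0.243500, 0.376500); det(I−A) = 0.279825.
m_4 = (0.214000 + 0.268750 + 0.243500 + 0.376500) / 0.279825 = 1.10275 / 0.279825 ≈ 3.9409.

m_4 = 3.9409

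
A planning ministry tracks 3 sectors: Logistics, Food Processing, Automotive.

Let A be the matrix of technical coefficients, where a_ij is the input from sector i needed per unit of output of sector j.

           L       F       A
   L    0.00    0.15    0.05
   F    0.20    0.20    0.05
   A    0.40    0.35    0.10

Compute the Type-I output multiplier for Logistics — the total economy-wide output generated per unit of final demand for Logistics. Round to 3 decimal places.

m_L = 1.979

I − A =
  [   1.00    -0.15    -0.05]
  [  -0.20     0.80    -0.05]
  [  -0.40    -0.35     0.90]
Cofactors of I−A, C_ij = (−1)^(i+j)·(minor ij) (rows/columns in the sector order above):
  C_11 = (0.80)(0.90) − (-0.05)(-0.35) = 0.7025
  C_12 = −[(-0.20)(0.90) − (-0.05)(-0.40)] = 0.2000
  C_13 = (-0.20)(-0.35) − (0.80)(-0.40) = 0.3900
  C_21 = −[(-0.15)(0.90) − (-0.05)(-0.35)] = 0.1525
  C_22 = (1.00)(0.90) − (-0.05)(-0.40) = 0.8800
  C_23 = −[(1.00)(-0.35) − (-0.15)(-0.40)] = 0.4100
  C_31 = (-0.15)(-0.05) − (-0.05)(0.80) = 0.0475
  C_32 = −[(1.00)(-0.05) − (-0.05)(-0.20)] = 0.0600
  C_33 = (1.00)(0.80) − (-0.15)(-0.20) = 0.7700
det(I−A) = Σ_j (I−A)_1j·C_1j = (1.00)(0.7025) + (-0.15)(0.2000) + (-0.05)(0.3900) = 0.6530
adj(I−A) = Cᵀ =
  [ 0.7025   0.1525   0.0475]
  [ 0.2000   0.8800   0.0600]
  [ 0.3900   0.4100   0.7700]
(I − A)⁻¹ = adj(I−A) / det(I−A) ≈
  [   1.0758     0.2335     0.0727]
  [   0.3063     1.3476     0.0919]
  [   0.5972     0.6279     1.1792]
The output multiplier for sector j is the column-j sum of the Leontief inverse (I − A)⁻¹ = adj(I−A) / det(I−A).
Column L of adj(I−A): (0.7025, 0.2000, 0.3900); det(I−A) = 0.6530.
m_L = (0.7025 + 0.2000 + 0.3900) / 0.6530 = 1.2925 / 0.6530 ≈ 1.979.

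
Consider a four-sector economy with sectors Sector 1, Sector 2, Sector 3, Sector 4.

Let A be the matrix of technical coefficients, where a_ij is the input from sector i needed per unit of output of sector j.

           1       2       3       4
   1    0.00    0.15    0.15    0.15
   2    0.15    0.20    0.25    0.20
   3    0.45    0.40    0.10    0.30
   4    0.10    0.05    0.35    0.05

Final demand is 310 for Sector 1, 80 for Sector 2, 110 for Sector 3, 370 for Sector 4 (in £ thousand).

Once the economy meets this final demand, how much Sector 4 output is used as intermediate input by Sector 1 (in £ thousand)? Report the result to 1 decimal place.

z_41 = 76.4

I − A =
  [   1.00    -0.15    -0.15    -0.15]
  [  -0.15     0.80    -0.25    -0.20]
  [  -0.45    -0.40     0.90    -0.30]
  [  -0.10    -0.05    -0.35     0.95]
Compute the cofactors C_ij = (−1)^(i+j)·(3×3 minor ij) of I−A; the adjugate is their transpose:
adj(I−A) = Cᵀ =
  [ 0.464250   0.199500   0.202500   0.179250]
  [ 0.276375   0.644250   0.336000   0.285375]
  [ 0.428750   0.461000   0.712500   0.389750]
  [ 0.221375   0.224750   0.301500   0.519875]
det(I−A) = Σ_j (I−A)_1j·C_1j = (1.00)(0.464250) + (-0.15)(0.276375) + (-0.15)(0.428750) + (-0.15)(0.221375) = 0.325275
(I − A)⁻¹ = adj(I−A) / det(I−A) ≈
  [   1.4273     0.6133     0.6226     0.5511]
  [   0.8497     1.9806     1.0330     0.8773]
  [   1.3181     1.4173     2.1905     1.1982]
  [   0.6806     0.6910     0.9269     1.5983]
First solve x = (I − A)⁻¹ d = adj(I−A)·d / det(I−A); in particular x_1 = (0.464250·310 + 0.199500·80 + 0.202500·110 + 0.179250·370) / 0.325275 = 248.475 / 0.325275 ≈ 763.892.
Intermediate flow from 4 to 1: z_41 = a_41 · x_1 = 0.10 × 248.475 / 0.325275 = 24.8475 / 0.325275 ≈ 76.4.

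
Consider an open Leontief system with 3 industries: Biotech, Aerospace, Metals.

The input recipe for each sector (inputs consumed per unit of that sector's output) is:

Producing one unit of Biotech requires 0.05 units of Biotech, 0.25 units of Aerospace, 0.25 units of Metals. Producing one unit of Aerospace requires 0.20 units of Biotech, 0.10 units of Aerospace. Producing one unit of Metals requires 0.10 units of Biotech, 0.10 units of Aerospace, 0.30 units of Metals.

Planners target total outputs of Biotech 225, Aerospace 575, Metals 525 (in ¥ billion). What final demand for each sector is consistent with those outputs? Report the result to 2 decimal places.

d_B = 46.25, d_A = 408.75, d_M = 311.25

I − A =
  [   0.95    -0.20    -0.10]
  [  -0.25     0.90    -0.10]
  [  -0.25     0.00     0.70]
d = (I − A) x:
  d_B = (+0.95)·225 + (-0.20)·575 + (-0.10)·525 = 46.25
  d_A = (-0.25)·225 + (+0.90)·575 + (-0.10)·525 = 408.75
  d_M = (-0.25)·225 + (+0.00)·575 + (+0.70)·525 = 311.25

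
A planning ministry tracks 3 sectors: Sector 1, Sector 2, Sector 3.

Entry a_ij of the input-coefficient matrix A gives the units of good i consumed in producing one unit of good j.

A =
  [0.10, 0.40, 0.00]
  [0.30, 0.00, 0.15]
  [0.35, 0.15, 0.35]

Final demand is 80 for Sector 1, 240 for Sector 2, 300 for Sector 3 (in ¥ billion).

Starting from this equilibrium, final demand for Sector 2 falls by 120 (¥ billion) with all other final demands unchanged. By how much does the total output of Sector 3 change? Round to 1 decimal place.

I − A =
  [   0.90    -0.40     0.00]
  [  -0.30     1.00    -0.15]
  [  -0.35    -0.15     0.65]
Cofactors of I−A, C_ij = (−1)^(i+j)·(minor ij) (rows/columns in the sector order above):
  C_11 = (1.00)(0.65) − (-0.15)(-0.15) = 0.6275
  C_12 = −[(-0.30)(0.65) − (-0.15)(-0.35)] = 0.2475
  C_13 = (-0.30)(-0.15) − (1.00)(-0.35) = 0.3950
  C_21 = −[(-0.40)(0.65) − (0.00)(-0.15)] = 0.2600
  C_22 = (0.90)(0.65) − (0.00)(-0.35) = 0.5850
  C_23 = −[(0.90)(-0.15) − (-0.40)(-0.35)] = 0.2750
  C_31 = (-0.40)(-0.15) − (0.00)(1.00) = 0.0600
  C_32 = −[(0.90)(-0.15) − (0.00)(-0.30)] = 0.1350
  C_33 = (0.90)(1.00) − (-0.40)(-0.30) = 0.7800
det(I−A) = Σ_j (I−A)_1j·C_1j = (0.90)(0.6275) + (-0.40)(0.2475) + (0.00)(0.3950) = 0.46575
adj(I−A) = Cᵀ =
  [ 0.6275   0.2600   0.0600]
  [ 0.2475   0.5850   0.1350]
  [ 0.3950   0.2750   0.7800]
(I − A)⁻¹ = adj(I−A) / det(I−A) ≈
  [   1.3473     0.5582     0.1288]
  [   0.5314     1.2560     0.2899]
  [   0.8481     0.5904     1.6747]
Δx = (I − A)⁻¹ Δd with Δd having -120 in the Sector 2 component and 0 elsewhere.
So Δx_3 = L_32 · (-120), where L_32 = adj(I−A)_32 / det(I−A) = 0.2750 / 0.46575.
Δx_3 = 0.2750 × (-120) / 0.46575 = -33.00 / 0.46575 ≈ -70.9.

Δx_3 = -70.9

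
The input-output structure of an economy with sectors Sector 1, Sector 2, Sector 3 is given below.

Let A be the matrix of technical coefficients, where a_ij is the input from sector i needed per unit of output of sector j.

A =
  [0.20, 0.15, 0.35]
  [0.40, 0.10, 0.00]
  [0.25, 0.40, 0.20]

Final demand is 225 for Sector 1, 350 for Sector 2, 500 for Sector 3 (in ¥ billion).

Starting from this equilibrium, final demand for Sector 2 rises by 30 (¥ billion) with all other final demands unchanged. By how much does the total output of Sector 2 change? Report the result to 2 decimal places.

I − A =
  [   0.80    -0.15    -0.35]
  [  -0.40     0.90     0.00]
  [  -0.25    -0.40     0.80]
Cofactors of I−A, C_ij = (−1)^(i+j)·(minor ij) (rows/columns in the sector order above):
  C_11 = (0.90)(0.80) − (0.00)(-0.40) = 0.7200
  C_12 = −[(-0.40)(0.80) − (0.00)(-0.25)] = 0.3200
  C_13 = (-0.40)(-0.40) − (0.90)(-0.25) = 0.3850
  C_21 = −[(-0.15)(0.80) − (-0.35)(-0.40)] = 0.2600
  C_22 = (0.80)(0.80) − (-0.35)(-0.25) = 0.5525
  C_23 = −[(0.80)(-0.40) − (-0.15)(-0.25)] = 0.3575
  C_31 = (-0.15)(0.00) − (-0.35)(0.90) = 0.3150
  C_32 = −[(0.80)(0.00) − (-0.35)(-0.40)] = 0.1400
  C_33 = (0.80)(0.90) − (-0.15)(-0.40) = 0.6600
det(I−A) = Σ_j (I−A)_1j·C_1j = (0.80)(0.7200) + (-0.15)(0.3200) + (-0.35)(0.3850) = 0.39325
adj(I−A) = Cᵀ =
  [ 0.7200   0.2600   0.3150]
  [ 0.3200   0.5525   0.1400]
  [ 0.3850   0.3575   0.6600]
(I − A)⁻¹ = adj(I−A) / det(I−A) ≈
  [   1.8309     0.6612     0.8010]
  [   0.8137     1.4050     0.3560]
  [   0.9790     0.9091     1.6783]
Δx = (I − A)⁻¹ Δd with Δd having +30 in the Sector 2 component and 0 elsewhere.
So Δx_2 = L_22 · (+30), where L_22 = adj(I−A)_22 / det(I−A) = 0.5525 / 0.39325.
Δx_2 = 0.5525 × (+30) / 0.39325 = 16.575 / 0.39325 ≈ 42.15.

Δx_2 = 42.15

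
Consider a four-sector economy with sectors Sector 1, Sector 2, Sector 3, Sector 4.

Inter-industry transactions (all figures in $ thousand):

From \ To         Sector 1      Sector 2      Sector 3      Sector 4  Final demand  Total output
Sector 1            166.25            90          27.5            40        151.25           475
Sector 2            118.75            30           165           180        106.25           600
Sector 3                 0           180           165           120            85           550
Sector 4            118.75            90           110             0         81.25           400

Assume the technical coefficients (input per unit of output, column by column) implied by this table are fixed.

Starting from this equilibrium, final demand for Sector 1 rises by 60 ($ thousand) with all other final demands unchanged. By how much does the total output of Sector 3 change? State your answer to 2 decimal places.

Technical coefficients a_ij = z_ij / X_j:
  a_11 = 166.25/475 = 0.35, a_21 = 118.75/475 = 0.25, a_31 = 0/475 = 0.00, a_41 = 118.75/475 = 0.25
  a_12 = 90/600 = 0.15, a_22 = 30/600 = 0.05, a_32 = 180/600 = 0.30, a_42 = 90/600 = 0.15
  a_13 = 27.5/550 = 0.05, a_23 = 165/550 = 0.30, a_33 = 165/550 = 0.30, a_43 = 110/550 = 0.20
  a_14 = 40/400 = 0.10, a_24 = 180/400 = 0.45, a_34 = 120/400 = 0.30, a_44 = 0/400 = 0.00
I − A =
  [   0.65    -0.15    -0.05    -0.10]
  [  -0.25     0.95    -0.30    -0.45]
  [   0.00    -0.30     0.70    -0.30]
  [  -0.25    -0.15    -0.20     1.00]
Compute the cofactors C_ij = (−1)^(i+j)·(3×3 minor ij) of I−A; the adjugate is their transpose:
adj(I−A) = Cᵀ =
  [ 0.430250   0.129750   0.126125   0.139250]
  [ 0.261250   0.394750   0.269125   0.284500]
  [ 0.191250   0.228000   0.491750   0.269250]
  [ 0.185000   0.137250   0.170250   0.343750]
det(I−A) = Σ_j (I−A)_1j·C_1j = (0.65)(0.430250) + (-0.15)(0.261250) + (-0.05)(0.191250) + (-0.10)(0.185000) = 0.2124125
(I − A)⁻¹ = adj(I−A) / det(I−A) ≈
  [   2.0255     0.6108     0.5938     0.6556]
  [   1.2299     1.8584     1.2670     1.3394]
  [   0.9004     1.0734     2.3151     1.2676]
  [   0.8709     0.6461     0.8015     1.6183]
Δx = (I − A)⁻¹ Δd with Δd having +60 in the Sector 1 component and 0 elsewhere.
So Δx_3 = L_31 · (+60), where L_31 = adj(I−A)_31 / det(I−A) = 0.191250 / 0.2124125.
Δx_3 = 0.191250 × (+60) / 0.2124125 = 11.475 / 0.2124125 ≈ 54.02.

Δx_3 = 54.02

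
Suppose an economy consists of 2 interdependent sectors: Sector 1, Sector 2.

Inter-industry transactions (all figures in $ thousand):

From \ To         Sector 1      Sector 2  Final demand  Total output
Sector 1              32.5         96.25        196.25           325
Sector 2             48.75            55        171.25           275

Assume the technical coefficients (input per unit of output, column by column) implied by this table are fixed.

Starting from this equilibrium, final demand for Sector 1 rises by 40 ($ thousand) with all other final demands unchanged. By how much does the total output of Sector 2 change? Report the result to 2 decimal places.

Technical coefficients a_ij = z_ij / X_j:
  a_11 = 32.5/325 = 0.10, a_21 = 48.75/325 = 0.15
  a_12 = 96.25/275 = 0.35, a_22 = 55/275 = 0.20
I − A =
  [   0.90    -0.35]
  [  -0.15     0.80]
det(I−A) = (0.90)(0.80) − (-0.35)(-0.15) = 0.6675
adj(I−A) = [[0.80, 0.35], [0.15, 0.90]]
(I − A)⁻¹ = adj(I−A) / det(I−A) ≈
  [   1.1985     0.5243]
  [   0.2247     1.3483]
Δx = (I − A)⁻¹ Δd with Δd having +40 in the Sector 1 component and 0 elsewhere.
So Δx_2 = L_21 · (+40), where L_21 = adj(I−A)_21 / det(I−A) = 0.15 / 0.6675.
Δx_2 = 0.15 × (+40) / 0.6675 = 6.00 / 0.6675 ≈ 8.99.

Δx_2 = 8.99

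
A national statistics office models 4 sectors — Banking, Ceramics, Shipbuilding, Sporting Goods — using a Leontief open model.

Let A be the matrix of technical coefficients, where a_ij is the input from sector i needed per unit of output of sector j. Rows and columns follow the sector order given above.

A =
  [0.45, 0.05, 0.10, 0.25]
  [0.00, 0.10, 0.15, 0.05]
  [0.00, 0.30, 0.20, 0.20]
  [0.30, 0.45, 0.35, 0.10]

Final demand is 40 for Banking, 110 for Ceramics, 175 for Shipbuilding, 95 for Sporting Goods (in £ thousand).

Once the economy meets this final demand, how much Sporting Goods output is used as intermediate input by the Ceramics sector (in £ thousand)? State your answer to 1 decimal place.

I − A =
  [   0.55    -0.05    -0.10    -0.25]
  [   0.00     0.90    -0.15    -0.05]
  [   0.00    -0.30     0.80    -0.20]
  [  -0.30    -0.45    -0.35     0.90]
Compute the cofactors C_ij = (−1)^(i+j)·(3×3 minor ij) of I−A; the adjugate is their transpose:
adj(I−A) = Cᵀ =
  [ 0.507750   0.184750   0.182000   0.191750]
  [ 0.021000   0.291500   0.074125   0.038500]
  [ 0.058500   0.178500   0.364875   0.107250]
  [ 0.202500   0.276750   0.239625   0.371250]
det(I−A) = Σ_j (I−A)_1j·C_1j = (0.55)(0.507750) + (-0.05)(0.021000) + (-0.10)(0.058500) + (-0.25)(0.202500) = 0.2217375
(I − A)⁻¹ = adj(I−A) / det(I−A) ≈
  [   2.2899     0.8332     0.8208     0.8648]
  [   0.0947     1.3146     0.3343     0.1736]
  [   0.2638     0.8050     1.6455     0.4837]
  [   0.9132     1.2481     1.0807     1.6743]
First solve x = (I − A)⁻¹ d = adj(I−A)·d / det(I−A); in particular x_2 = (0.021000·40 + 0.291500·110 + 0.074125·175 + 0.038500·95) / 0.2217375 = 49.534375 / 0.2217375 ≈ 223.392.
Intermediate flow from 4 to 2: z_42 = a_42 · x_2 = 0.45 × 49.534375 / 0.2217375 = 22.29046875 / 0.2217375 ≈ 100.5.

z_42 = 100.5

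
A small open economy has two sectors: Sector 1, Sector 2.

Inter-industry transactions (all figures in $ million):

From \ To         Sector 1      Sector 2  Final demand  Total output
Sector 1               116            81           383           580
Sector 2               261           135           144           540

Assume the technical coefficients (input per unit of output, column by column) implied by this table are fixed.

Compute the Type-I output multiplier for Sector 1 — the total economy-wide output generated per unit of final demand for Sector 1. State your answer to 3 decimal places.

m_1 = 2.254

Technical coefficients a_ij = z_ij / X_j:
  a_11 = 116/580 = 0.20, a_21 = 261/580 = 0.45
  a_12 = 81/540 = 0.15, a_22 = 135/540 = 0.25
I − A =
  [   0.80    -0.15]
  [  -0.45     0.75]
det(I−A) = (0.80)(0.75) − (-0.15)(-0.45) = 0.5325
adj(I−A) = [[0.75, 0.15], [0.45, 0.80]]
(I − A)⁻¹ = adj(I−A) / det(I−A) ≈
  [   1.4085     0.2817]
  [   0.8451     1.5023]
The output multiplier for sector j is the column-j sum of the Leontief inverse (I − A)⁻¹ = adj(I−A) / det(I−A).
Column 1 of adj(I−A): (0.75, 0.45); det(I−A) = 0.5325.
m_1 = (0.75 + 0.45) / 0.5325 = 1.20 / 0.5325 ≈ 2.254.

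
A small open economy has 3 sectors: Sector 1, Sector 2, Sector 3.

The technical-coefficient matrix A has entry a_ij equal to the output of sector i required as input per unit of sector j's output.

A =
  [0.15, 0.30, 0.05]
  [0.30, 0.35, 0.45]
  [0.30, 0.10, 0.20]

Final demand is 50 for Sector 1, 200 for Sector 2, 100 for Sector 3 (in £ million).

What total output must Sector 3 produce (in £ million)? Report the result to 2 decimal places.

I − A =
  [   0.85    -0.30    -0.05]
  [  -0.30     0.65    -0.45]
  [  -0.30    -0.10     0.80]
Cofactors of I−A, C_ij = (−1)^(i+j)·(minor ij) (rows/columns in the sector order above):
  C_11 = (0.65)(0.80) − (-0.45)(-0.10) = 0.4750
  C_12 = −[(-0.30)(0.80) − (-0.45)(-0.30)] = 0.3750
  C_13 = (-0.30)(-0.10) − (0.65)(-0.30) = 0.2250
  C_21 = −[(-0.30)(0.80) − (-0.05)(-0.10)] = 0.2450
  C_22 = (0.85)(0.80) − (-0.05)(-0.30) = 0.6650
  C_23 = −[(0.85)(-0.10) − (-0.30)(-0.30)] = 0.1750
  C_31 = (-0.30)(-0.45) − (-0.05)(0.65) = 0.1675
  C_32 = −[(0.85)(-0.45) − (-0.05)(-0.30)] = 0.3975
  C_33 = (0.85)(0.65) − (-0.30)(-0.30) = 0.4625
det(I−A) = Σ_j (I−A)_1j·C_1j = (0.85)(0.4750) + (-0.30)(0.3750) + (-0.05)(0.2250) = 0.2800
adj(I−A) = Cᵀ =
  [ 0.4750   0.2450   0.1675]
  [ 0.3750   0.6650   0.3975]
  [ 0.2250   0.1750   0.4625]
(I − A)⁻¹ = adj(I−A) / det(I−A) ≈
  [   1.6964     0.8750     0.5982]
  [   1.3393     2.3750     1.4196]
  [   0.8036     0.6250     1.6518]
x = (I − A)⁻¹ d = adj(I−A)·d / det(I−A), with det(I−A) = 0.2800:
  x_1 = (0.4750·50 + 0.2450·200 + 0.1675·100) / 0.2800 = 89.50 / 0.2800 ≈ 319.64
  x_2 = (0.3750·50 + 0.6650·200 + 0.3975·100) / 0.2800 = 191.50 / 0.2800 ≈ 683.93
  x_3 = (0.2250·50 + 0.1750·200 + 0.4625·100) / 0.2800 = 92.50 / 0.2800 ≈ 330.36

x_3 = 330.36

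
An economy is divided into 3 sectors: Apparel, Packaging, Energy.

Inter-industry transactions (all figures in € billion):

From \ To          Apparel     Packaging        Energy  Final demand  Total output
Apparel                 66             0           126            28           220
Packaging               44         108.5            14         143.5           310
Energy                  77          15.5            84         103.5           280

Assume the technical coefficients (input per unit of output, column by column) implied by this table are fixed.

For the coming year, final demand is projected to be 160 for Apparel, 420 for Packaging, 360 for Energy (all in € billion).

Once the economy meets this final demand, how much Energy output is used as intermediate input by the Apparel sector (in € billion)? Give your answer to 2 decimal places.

Technical coefficients a_ij = z_ij / X_j:
  a_11 = 66/220 = 0.30, a_21 = 44/220 = 0.20, a_31 = 77/220 = 0.35
  a_12 = 0/310 = 0.00, a_22 = 108.5/310 = 0.35, a_32 = 15.5/310 = 0.05
  a_13 = 126/280 = 0.45, a_23 = 14/280 = 0.05, a_33 = 84/280 = 0.30
I − A =
  [   0.70     0.00    -0.45]
  [  -0.20     0.65    -0.05]
  [  -0.35    -0.05     0.70]
Cofactors of I−A, C_ij = (−1)^(i+j)·(minor ij) (rows/columns in the sector order above):
  C_11 = (0.65)(0.70) − (-0.05)(-0.05) = 0.4525
  C_12 = −[(-0.20)(0.70) − (-0.05)(-0.35)] = 0.1575
  C_13 = (-0.20)(-0.05) − (0.65)(-0.35) = 0.2375
  C_21 = −[(0.00)(0.70) − (-0.45)(-0.05)] = 0.0225
  C_22 = (0.70)(0.70) − (-0.45)(-0.35) = 0.3325
  C_23 = −[(0.70)(-0.05) − (0.00)(-0.35)] = 0.0350
  C_31 = (0.00)(-0.05) − (-0.45)(0.65) = 0.2925
  C_32 = −[(0.70)(-0.05) − (-0.45)(-0.20)] = 0.1250
  C_33 = (0.70)(0.65) − (0.00)(-0.20) = 0.4550
det(I−A) = Σ_j (I−A)_1j·C_1j = (0.70)(0.4525) + (0.00)(0.1575) + (-0.45)(0.2375) = 0.209875
adj(I−A) = Cᵀ =
  [ 0.4525   0.0225   0.2925]
  [ 0.1575   0.3325   0.1250]
  [ 0.2375   0.0350   0.4550]
(I − A)⁻¹ = adj(I−A) / det(I−A) ≈
  [   2.1560     0.1072     1.3937]
  [   0.7504     1.5843     0.5956]
  [   1.1316     0.1668     2.1680]
First solve x = (I − A)⁻¹ d = adj(I−A)·d / det(I−A); in particular x_1 = (0.4525·160 + 0.0225·420 + 0.2925·360) / 0.209875 = 187.15 / 0.209875 ≈ 891.7213.
Intermediate flow from 3 to 1: z_31 = a_31 · x_1 = 0.35 × 187.15 / 0.209875 = 65.5025 / 0.209875 ≈ 312.10.

z_31 = 312.10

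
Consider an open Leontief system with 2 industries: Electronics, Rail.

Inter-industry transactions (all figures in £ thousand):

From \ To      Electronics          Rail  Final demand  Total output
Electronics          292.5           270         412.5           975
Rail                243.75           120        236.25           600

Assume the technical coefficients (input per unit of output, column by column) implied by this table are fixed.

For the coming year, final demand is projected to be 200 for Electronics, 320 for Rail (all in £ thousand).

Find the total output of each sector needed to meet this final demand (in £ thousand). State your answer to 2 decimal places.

x_1 = 679.33, x_2 = 612.29

Technical coefficients a_ij = z_ij / X_j:
  a_11 = 292.5/975 = 0.30, a_21 = 243.75/975 = 0.25
  a_12 = 270/600 = 0.45, a_22 = 120/600 = 0.20
I − A =
  [   0.70    -0.45]
  [  -0.25     0.80]
det(I−A) = (0.70)(0.80) − (-0.45)(-0.25) = 0.4475
adj(I−A) = [[0.80, 0.45], [0.25, 0.70]]
(I − A)⁻¹ = adj(I−A) / det(I−A) ≈
  [   1.7877     1.0056]
  [   0.5587     1.5642]
x = (I − A)⁻¹ d = adj(I−A)·d / det(I−A), with det(I−A) = 0.4475:
  x_1 = (0.80·200 + 0.45·320) / 0.4475 = 304.00 / 0.4475 ≈ 679.33
  x_2 = (0.25·200 + 0.70·320) / 0.4475 = 274.00 / 0.4475 ≈ 612.29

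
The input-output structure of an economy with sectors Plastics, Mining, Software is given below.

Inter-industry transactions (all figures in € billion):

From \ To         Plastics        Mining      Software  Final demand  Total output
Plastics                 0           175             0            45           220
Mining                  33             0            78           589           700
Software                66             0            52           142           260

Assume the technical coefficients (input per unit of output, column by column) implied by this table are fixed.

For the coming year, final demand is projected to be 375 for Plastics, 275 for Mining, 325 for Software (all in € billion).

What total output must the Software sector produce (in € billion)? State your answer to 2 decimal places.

x_S = 596.57

Technical coefficients a_ij = z_ij / X_j:
  a_PP = 0/220 = 0.00, a_MP = 33/220 = 0.15, a_SP = 66/220 = 0.30
  a_PM = 175/700 = 0.25, a_MM = 0/700 = 0.00, a_SM = 0/700 = 0.00
  a_PS = 0/260 = 0.00, a_MS = 78/260 = 0.30, a_SS = 52/260 = 0.20
I − A =
  [   1.00    -0.25     0.00]
  [  -0.15     1.00    -0.30]
  [  -0.30     0.00     0.80]
Cofactors of I−A, C_ij = (−1)^(i+j)·(minor ij) (rows/columns in the sector order above):
  C_11 = (1.00)(0.80) − (-0.30)(0.00) = 0.8000
  C_12 = −[(-0.15)(0.80) − (-0.30)(-0.30)] = 0.2100
  C_13 = (-0.15)(0.00) − (1.00)(-0.30) = 0.3000
  C_21 = −[(-0.25)(0.80) − (0.00)(0.00)] = 0.2000
  C_22 = (1.00)(0.80) − (0.00)(-0.30) = 0.8000
  C_23 = −[(1.00)(0.00) − (-0.25)(-0.30)] = 0.0750
  C_31 = (-0.25)(-0.30) − (0.00)(1.00) = 0.0750
  C_32 = −[(1.00)(-0.30) − (0.00)(-0.15)] = 0.3000
  C_33 = (1.00)(1.00) − (-0.25)(-0.15) = 0.9625
det(I−A) = Σ_j (I−A)_1j·C_1j = (1.00)(0.8000) + (-0.25)(0.2100) + (0.00)(0.3000) = 0.7475
adj(I−A) = Cᵀ =
  [ 0.8000   0.2000   0.0750]
  [ 0.2100   0.8000   0.3000]
  [ 0.3000   0.0750   0.9625]
(I − A)⁻¹ = adj(I−A) / det(I−A) ≈
  [   1.0702     0.2676     0.1003]
  [   0.2809     1.0702     0.4013]
  [   0.4013     0.1003     1.2876]
x = (I − A)⁻¹ d = adj(I−A)·d / det(I−A), with det(I−A) = 0.7475:
  x_P = (0.8000·375 + 0.2000·275 + 0.0750·325) / 0.7475 = 379.375 / 0.7475 ≈ 507.53
  x_M = (0.2100·375 + 0.8000·275 + 0.3000·325) / 0.7475 = 396.25 / 0.7475 ≈ 530.10
  x_S = (0.3000·375 + 0.0750·275 + 0.9625·325) / 0.7475 = 445.9375 / 0.7475 ≈ 596.57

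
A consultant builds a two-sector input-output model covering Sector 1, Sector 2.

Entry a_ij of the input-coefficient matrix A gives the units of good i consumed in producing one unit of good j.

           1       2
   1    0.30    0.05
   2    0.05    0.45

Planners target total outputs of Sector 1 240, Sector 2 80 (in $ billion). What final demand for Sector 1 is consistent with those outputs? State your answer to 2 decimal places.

I − A =
  [   0.70    -0.05]
  [  -0.05     0.55]
d = (I − A) x:
  d_1 = (+0.70)·240 + (-0.05)·80 = 164.00
  d_2 = (-0.05)·240 + (+0.55)·80 = 32.00

d_1 = 164.00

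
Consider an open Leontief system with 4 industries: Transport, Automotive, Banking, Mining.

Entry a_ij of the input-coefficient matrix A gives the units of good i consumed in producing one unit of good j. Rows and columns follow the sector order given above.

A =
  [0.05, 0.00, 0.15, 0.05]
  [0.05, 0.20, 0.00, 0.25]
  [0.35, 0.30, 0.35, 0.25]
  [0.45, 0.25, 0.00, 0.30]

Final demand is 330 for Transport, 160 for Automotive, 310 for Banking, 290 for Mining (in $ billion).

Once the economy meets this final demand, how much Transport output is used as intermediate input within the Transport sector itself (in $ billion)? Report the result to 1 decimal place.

z_11 = 31.6

I − A =
  [   0.95     0.00    -0.15    -0.05]
  [  -0.05     0.80     0.00    -0.25]
  [  -0.35    -0.30     0.65    -0.25]
  [  -0.45    -0.25     0.00     0.70]
Compute the cofactors C_ij = (−1)^(i+j)·(3×3 minor ij) of I−A; the adjugate is their transpose:
adj(I−A) = Cᵀ =
  [ 0.323375   0.049000   0.074625   0.067250]
  [ 0.095875   0.364000   0.022125   0.144750]
  [ 0.311500   0.256500   0.454000   0.276000]
  [ 0.242125   0.161500   0.055875   0.449750]
det(I−A) = Σ_j (I−A)_1j·C_1j = (0.95)(0.323375) + (0.00)(0.095875) + (-0.15)(0.311500) + (-0.05)(0.242125) = 0.248375
(I − A)⁻¹ = adj(I−A) / det(I−A) ≈
  [   1.3020     0.1973     0.3005     0.2708]
  [   0.3860     1.4655     0.0891     0.5828]
  [   1.2542     1.0327     1.8279     1.1112]
  [   0.9748     0.6502     0.2250     1.8108]
First solve x = (I − A)⁻¹ d = adj(I−A)·d / det(I−A); in particular x_1 = (0.323375·330 + 0.049000·160 + 0.074625·310 + 0.067250·290) / 0.248375 = 157.19 / 0.248375 ≈ 632.874.
Intermediate flow from 1 to 1: z_11 = a_11 · x_1 = 0.05 × 157.19 / 0.248375 = 7.8595 / 0.248375 ≈ 31.6.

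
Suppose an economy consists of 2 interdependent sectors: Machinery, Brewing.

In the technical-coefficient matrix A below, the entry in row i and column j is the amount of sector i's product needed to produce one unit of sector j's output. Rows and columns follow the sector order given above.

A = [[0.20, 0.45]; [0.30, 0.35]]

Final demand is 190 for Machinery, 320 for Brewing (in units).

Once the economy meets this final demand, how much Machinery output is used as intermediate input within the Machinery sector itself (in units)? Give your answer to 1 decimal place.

I − A =
  [   0.80    -0.45]
  [  -0.30     0.65]
det(I−A) = (0.80)(0.65) − (-0.45)(-0.30) = 0.3850
adj(I−A) = [[0.65, 0.45], [0.30, 0.80]]
(I − A)⁻¹ = adj(I−A) / det(I−A) ≈
  [   1.6883     1.1688]
  [   0.7792     2.0779]
First solve x = (I − A)⁻¹ d = adj(I−A)·d / det(I−A); in particular x_1 = (0.65·190 + 0.45·320) / 0.3850 = 267.50 / 0.3850 ≈ 694.805.
Intermediate flow from 1 to 1: z_11 = a_11 · x_1 = 0.20 × 267.50 / 0.3850 = 53.50 / 0.3850 ≈ 139.0.

z_11 = 139.0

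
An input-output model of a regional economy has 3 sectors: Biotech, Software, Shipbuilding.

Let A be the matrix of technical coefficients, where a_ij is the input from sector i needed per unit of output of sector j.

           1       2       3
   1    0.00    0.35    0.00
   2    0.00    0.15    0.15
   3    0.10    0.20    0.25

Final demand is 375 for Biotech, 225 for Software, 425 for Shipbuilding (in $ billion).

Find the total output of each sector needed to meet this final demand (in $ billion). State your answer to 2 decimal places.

x_1 = 513.39, x_2 = 395.39, x_3 = 740.56

I − A =
  [   1.00    -0.35     0.00]
  [   0.00     0.85    -0.15]
  [  -0.10    -0.20     0.75]
Cofactors of I−A, C_ij = (−1)^(i+j)·(minor ij) (rows/columns in the sector order above):
  C_11 = (0.85)(0.75) − (-0.15)(-0.20) = 0.6075
  C_12 = −[(0.00)(0.75) − (-0.15)(-0.10)] = 0.0150
  C_13 = (0.00)(-0.20) − (0.85)(-0.10) = 0.0850
  C_21 = −[(-0.35)(0.75) − (0.00)(-0.20)] = 0.2625
  C_22 = (1.00)(0.75) − (0.00)(-0.10) = 0.7500
  C_23 = −[(1.00)(-0.20) − (-0.35)(-0.10)] = 0.2350
  C_31 = (-0.35)(-0.15) − (0.00)(0.85) = 0.0525
  C_32 = −[(1.00)(-0.15) − (0.00)(0.00)] = 0.1500
  C_33 = (1.00)(0.85) − (-0.35)(0.00) = 0.8500
det(I−A) = Σ_j (I−A)_1j·C_1j = (1.00)(0.6075) + (-0.35)(0.0150) + (0.00)(0.0850) = 0.60225
adj(I−A) = Cᵀ =
  [ 0.6075   0.2625   0.0525]
  [ 0.0150   0.7500   0.1500]
  [ 0.0850   0.2350   0.8500]
(I − A)⁻¹ = adj(I−A) / det(I−A) ≈
  [   1.0087     0.4359     0.0872]
  [   0.0249     1.2453     0.2491]
  [   0.1411     0.3902     1.4114]
x = (I − A)⁻¹ d = adj(I−A)·d / det(I−A), with det(I−A) = 0.60225:
  x_1 = (0.6075·375 + 0.2625·225 + 0.0525·425) / 0.60225 = 309.1875 / 0.60225 ≈ 513.39
  x_2 = (0.0150·375 + 0.7500·225 + 0.1500·425) / 0.60225 = 238.125 / 0.60225 ≈ 395.39
  x_3 = (0.0850·375 + 0.2350·225 + 0.8500·425) / 0.60225 = 446.00 / 0.60225 ≈ 740.56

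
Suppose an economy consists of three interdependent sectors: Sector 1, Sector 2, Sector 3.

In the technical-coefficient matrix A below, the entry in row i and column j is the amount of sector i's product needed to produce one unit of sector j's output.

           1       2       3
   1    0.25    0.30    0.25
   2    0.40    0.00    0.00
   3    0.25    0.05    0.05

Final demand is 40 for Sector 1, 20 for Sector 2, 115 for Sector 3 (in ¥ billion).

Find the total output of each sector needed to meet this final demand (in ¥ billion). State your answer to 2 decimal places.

I − A =
  [   0.75    -0.30    -0.25]
  [  -0.40     1.00     0.00]
  [  -0.25    -0.05     0.95]
Cofactors of I−A, C_ij = (−1)^(i+j)·(minor ij) (rows/columns in the sector order above):
  C_11 = (1.00)(0.95) − (0.00)(-0.05) = 0.9500
  C_12 = −[(-0.40)(0.95) − (0.00)(-0.25)] = 0.3800
  C_13 = (-0.40)(-0.05) − (1.00)(-0.25) = 0.2700
  C_21 = −[(-0.30)(0.95) − (-0.25)(-0.05)] = 0.2975
  C_22 = (0.75)(0.95) − (-0.25)(-0.25) = 0.6500
  C_23 = −[(0.75)(-0.05) − (-0.30)(-0.25)] = 0.1125
  C_31 = (-0.30)(0.00) − (-0.25)(1.00) = 0.2500
  C_32 = −[(0.75)(0.00) − (-0.25)(-0.40)] = 0.1000
  C_33 = (0.75)(1.00) − (-0.30)(-0.40) = 0.6300
det(I−A) = Σ_j (I−A)_1j·C_1j = (0.75)(0.9500) + (-0.30)(0.3800) + (-0.25)(0.2700) = 0.5310
adj(I−A) = Cᵀ =
  [ 0.9500   0.2975   0.2500]
  [ 0.3800   0.6500   0.1000]
  [ 0.2700   0.1125   0.6300]
(I − A)⁻¹ = adj(I−A) / det(I−A) ≈
  [   1.7891     0.5603     0.4708]
  [   0.7156     1.2241     0.1883]
  [   0.5085     0.2119     1.1864]
x = (I − A)⁻¹ d = adj(I−A)·d / det(I−A), with det(I−A) = 0.5310:
  x_1 = (0.9500·40 + 0.2975·20 + 0.2500·115) / 0.5310 = 72.70 / 0.5310 ≈ 136.91
  x_2 = (0.3800·40 + 0.6500·20 + 0.1000·115) / 0.5310 = 39.70 / 0.5310 ≈ 74.76
  x_3 = (0.2700·40 + 0.1125·20 + 0.6300·115) / 0.5310 = 85.50 / 0.5310 ≈ 161.02

x_1 = 136.91, x_2 = 74.76, x_3 = 161.02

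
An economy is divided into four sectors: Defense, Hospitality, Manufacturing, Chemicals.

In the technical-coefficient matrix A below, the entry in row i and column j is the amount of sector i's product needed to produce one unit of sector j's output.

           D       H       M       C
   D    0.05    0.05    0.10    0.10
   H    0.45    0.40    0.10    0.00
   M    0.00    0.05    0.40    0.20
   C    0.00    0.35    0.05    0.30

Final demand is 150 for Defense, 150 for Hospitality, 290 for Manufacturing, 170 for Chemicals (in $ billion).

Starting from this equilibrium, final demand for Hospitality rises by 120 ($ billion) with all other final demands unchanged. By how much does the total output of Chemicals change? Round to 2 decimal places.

Δx_C = 121.00

I − A =
  [   0.95    -0.05    -0.10    -0.10]
  [  -0.45     0.60    -0.10     0.00]
  [   0.00    -0.05     0.60    -0.20]
  [   0.00    -0.35    -0.05     0.70]
Compute the cofactors C_ij = (−1)^(i+j)·(3×3 minor ij) of I−A; the adjugate is their transpose:
adj(I−A) = Cᵀ =
  [ 0.235500   0.052250   0.052000   0.048500]
  [ 0.184500   0.389500   0.100250   0.055000]
  [ 0.047250   0.099750   0.367500   0.111750]
  [ 0.095625   0.201875   0.076375   0.321500]
det(I−A) = Σ_j (I−A)_1j·C_1j = (0.95)(0.235500) + (-0.05)(0.184500) + (-0.10)(0.047250) + (-0.10)(0.095625) = 0.2002125
(I − A)⁻¹ = adj(I−A) / det(I−A) ≈
  [   1.1763     0.2610     0.2597     0.2422]
  [   0.9215     1.9454     0.5007     0.2747]
  [   0.2360     0.4982     1.8355     0.5582]
  [   0.4776     1.0083     0.3815     1.6058]
Δx = (I − A)⁻¹ Δd with Δd having +120 in the Hospitality component and 0 elsewhere.
So Δx_C = L_CH · (+120), where L_CH = adj(I−A)_CH / det(I−A) = 0.201875 / 0.2002125.
Δx_C = 0.201875 × (+120) / 0.2002125 = 24.225 / 0.2002125 ≈ 121.00.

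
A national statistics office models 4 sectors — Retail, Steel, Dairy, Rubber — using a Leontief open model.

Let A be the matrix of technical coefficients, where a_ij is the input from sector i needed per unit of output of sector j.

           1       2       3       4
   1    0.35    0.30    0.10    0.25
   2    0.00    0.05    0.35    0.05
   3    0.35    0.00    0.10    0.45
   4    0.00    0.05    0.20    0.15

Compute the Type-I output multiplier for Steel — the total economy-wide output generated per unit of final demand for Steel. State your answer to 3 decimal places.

I − A =
  [   0.65    -0.30    -0.10    -0.25]
  [   0.00     0.95    -0.35    -0.05]
  [  -0.35     0.00     0.90    -0.45]
  [   0.00    -0.05    -0.20     0.85]
Compute the cofactors C_ij = (−1)^(i+j)·(3×3 minor ij) of I−A; the adjugate is their transpose:
adj(I−A) = Cᵀ =
  [ 0.631125   0.216000   0.224625   0.317250]
  [ 0.107625   0.391500   0.199875   0.160500]
  [ 0.281750   0.108250   0.523250   0.366250]
  [ 0.072625   0.048500   0.134875   0.485750]
det(I−A) = Σ_j (I−A)_1j·C_1j = (0.65)(0.631125) + (-0.30)(0.107625) + (-0.10)(0.281750) + (-0.25)(0.072625) = 0.3316125
(I − A)⁻¹ = adj(I−A) / det(I−A) ≈
  [   1.9032     0.6514     0.6774     0.9567]
  [   0.3246     1.1806     0.6027     0.4840]
  [   0.8496     0.3264     1.5779     1.1045]
  [   0.2190     0.1463     0.4067     1.4648]
The output multiplier for sector j is the column-j sum of the Leontief inverse (I − A)⁻¹ = adj(I−A) / det(I−A).
Column 2 of adj(I−A): (0.216000, 0.391500, 0.108250, 0.048500); det(I−A) = 0.3316125.
m_2 = (0.216000 + 0.391500 + 0.108250 + 0.048500) / 0.3316125 = 0.76425 / 0.3316125 ≈ 2.305.

m_2 = 2.305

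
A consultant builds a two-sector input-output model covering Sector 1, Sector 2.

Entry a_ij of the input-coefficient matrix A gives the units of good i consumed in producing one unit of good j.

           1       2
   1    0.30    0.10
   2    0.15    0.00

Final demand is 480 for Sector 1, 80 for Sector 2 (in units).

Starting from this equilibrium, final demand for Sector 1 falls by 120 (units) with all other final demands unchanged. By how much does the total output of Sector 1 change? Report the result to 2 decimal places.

I − A =
  [   0.70    -0.10]
  [  -0.15     1.00]
det(I−A) = (0.70)(1.00) − (-0.10)(-0.15) = 0.6850
adj(I−A) = [[1.00, 0.10], [0.15, 0.70]]
(I − A)⁻¹ = adj(I−A) / det(I−A) ≈
  [   1.4599     0.1460]
  [   0.2190     1.0219]
Δx = (I − A)⁻¹ Δd with Δd having -120 in the Sector 1 component and 0 elsewhere.
So Δx_1 = L_11 · (-120), where L_11 = adj(I−A)_11 / det(I−A) = 1.00 / 0.6850.
Δx_1 = 1.00 × (-120) / 0.6850 = -120.00 / 0.6850 ≈ -175.18.

Δx_1 = -175.18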